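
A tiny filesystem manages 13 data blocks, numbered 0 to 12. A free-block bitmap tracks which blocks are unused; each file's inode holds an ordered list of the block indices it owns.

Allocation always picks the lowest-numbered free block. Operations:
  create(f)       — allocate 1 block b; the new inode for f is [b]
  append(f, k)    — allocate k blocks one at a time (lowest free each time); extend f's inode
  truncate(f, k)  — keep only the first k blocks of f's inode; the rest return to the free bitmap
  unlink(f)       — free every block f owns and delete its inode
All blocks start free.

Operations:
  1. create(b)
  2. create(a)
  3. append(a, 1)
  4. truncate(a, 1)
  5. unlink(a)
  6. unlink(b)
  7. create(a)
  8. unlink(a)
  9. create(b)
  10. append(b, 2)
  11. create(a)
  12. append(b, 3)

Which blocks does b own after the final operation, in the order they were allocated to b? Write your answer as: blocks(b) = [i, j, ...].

  1. create(b)  ⇒  F............  {b→[0]}
  2. create(a)  ⇒  FF...........  {a→[1]; b→[0]}
  3. append(a, 1)  ⇒  FFF..........  {a→[1, 2]; b→[0]}
  4. truncate(a, 1)  ⇒  FF...........  {a→[1]; b→[0]}
  5. unlink(a)  ⇒  F............  {b→[0]}
  6. unlink(b)  ⇒  .............  {}
  7. create(a)  ⇒  F............  {a→[0]}
  8. unlink(a)  ⇒  .............  {}
  9. create(b)  ⇒  F............  {b→[0]}
  10. append(b, 2)  ⇒  FFF..........  {b→[0, 1, 2]}
  11. create(a)  ⇒  FFFF.........  {a→[3]; b→[0, 1, 2]}
  12. append(b, 3)  ⇒  FFFFFFF......  {a→[3]; b→[0, 1, 2, 4, 5, 6]}

blocks(b) = [0, 1, 2, 4, 5, 6]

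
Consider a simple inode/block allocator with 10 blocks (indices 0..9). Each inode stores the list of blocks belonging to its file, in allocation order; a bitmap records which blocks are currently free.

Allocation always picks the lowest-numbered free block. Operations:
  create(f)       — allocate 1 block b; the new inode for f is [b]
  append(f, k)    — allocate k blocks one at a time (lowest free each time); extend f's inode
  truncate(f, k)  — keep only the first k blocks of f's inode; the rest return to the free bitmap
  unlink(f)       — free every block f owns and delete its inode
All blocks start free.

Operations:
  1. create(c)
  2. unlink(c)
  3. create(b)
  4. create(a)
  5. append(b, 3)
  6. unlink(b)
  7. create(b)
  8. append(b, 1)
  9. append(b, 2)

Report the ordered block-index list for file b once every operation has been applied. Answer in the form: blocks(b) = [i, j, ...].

after create(c) → c:[0]  free=[F.........]
after unlink(c) →   free=[..........]
after create(b) → b:[0]  free=[F.........]
after create(a) → a:[1], b:[0]  free=[FF........]
after append(b, 3) → a:[1], b:[0, 2, 3, 4]  free=[FFFFF.....]
after unlink(b) → a:[1]  free=[.F........]
after create(b) → a:[1], b:[0]  free=[FF........]
after append(b, 1) → a:[1], b:[0, 2]  free=[FFF.......]
after append(b, 2) → a:[1], b:[0, 2, 3, 4]  free=[FFFFF.....]

blocks(b) = [0, 2, 3, 4]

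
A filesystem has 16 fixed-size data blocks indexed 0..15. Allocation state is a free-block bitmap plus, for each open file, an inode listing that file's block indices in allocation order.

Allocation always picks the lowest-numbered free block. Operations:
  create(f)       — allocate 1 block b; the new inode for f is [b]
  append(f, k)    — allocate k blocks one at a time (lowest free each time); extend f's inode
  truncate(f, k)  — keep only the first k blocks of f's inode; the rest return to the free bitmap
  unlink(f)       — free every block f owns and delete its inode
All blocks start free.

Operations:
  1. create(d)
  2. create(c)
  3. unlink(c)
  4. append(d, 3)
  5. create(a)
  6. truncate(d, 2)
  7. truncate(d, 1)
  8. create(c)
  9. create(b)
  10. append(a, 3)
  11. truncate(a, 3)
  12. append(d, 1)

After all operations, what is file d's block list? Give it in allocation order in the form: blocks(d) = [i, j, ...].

  1. create(d)  ⇒  F...............  {d→[0]}
  2. create(c)  ⇒  FF..............  {c→[1]; d→[0]}
  3. unlink(c)  ⇒  F...............  {d→[0]}
  4. append(d, 3)  ⇒  FFFF............  {d→[0, 1, 2, 3]}
  5. create(a)  ⇒  FFFFF...........  {a→[4]; d→[0, 1, 2, 3]}
  6. truncate(d, 2)  ⇒  FF..F...........  {a→[4]; d→[0, 1]}
  7. truncate(d, 1)  ⇒  F...F...........  {a→[4]; d→[0]}
  8. create(c)  ⇒  FF..F...........  {a→[4]; c→[1]; d→[0]}
  9. create(b)  ⇒  FFF.F...........  {a→[4]; b→[2]; c→[1]; d→[0]}
  10. append(a, 3)  ⇒  FFFFFFF.........  {a→[4, 3, 5, 6]; b→[2]; c→[1]; d→[0]}
  11. truncate(a, 3)  ⇒  FFFFFF..........  {a→[4, 3, 5]; b→[2]; c→[1]; d→[0]}
  12. append(d, 1)  ⇒  FFFFFFF.........  {a→[4, 3, 5]; b→[2]; c→[1]; d→[0, 6]}

blocks(d) = [0, 6]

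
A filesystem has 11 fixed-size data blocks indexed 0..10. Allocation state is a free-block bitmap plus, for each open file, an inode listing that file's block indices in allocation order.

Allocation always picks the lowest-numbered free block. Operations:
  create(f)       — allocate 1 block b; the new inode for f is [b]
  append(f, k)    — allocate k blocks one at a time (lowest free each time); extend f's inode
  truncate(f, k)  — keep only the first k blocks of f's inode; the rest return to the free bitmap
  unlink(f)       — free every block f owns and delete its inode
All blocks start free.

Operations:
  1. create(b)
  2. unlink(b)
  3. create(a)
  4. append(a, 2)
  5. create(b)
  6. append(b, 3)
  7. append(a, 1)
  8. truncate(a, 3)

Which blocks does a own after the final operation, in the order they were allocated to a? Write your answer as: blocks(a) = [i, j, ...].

blocks(a) = [0, 1, 2]

after create(b) → b:[0]  free=[F..........]
after unlink(b) →   free=[...........]
after create(a) → a:[0]  free=[F..........]
after append(a, 2) → a:[0, 1, 2]  free=[FFF........]
after create(b) → a:[0, 1, 2], b:[3]  free=[FFFF.......]
after append(b, 3) → a:[0, 1, 2], b:[3, 4, 5, 6]  free=[FFFFFFF....]
after append(a, 1) → a:[0, 1, 2, 7], b:[3, 4, 5, 6]  free=[FFFFFFFF...]
after truncate(a, 3) → a:[0, 1, 2], b:[3, 4, 5, 6]  free=[FFFFFFF....]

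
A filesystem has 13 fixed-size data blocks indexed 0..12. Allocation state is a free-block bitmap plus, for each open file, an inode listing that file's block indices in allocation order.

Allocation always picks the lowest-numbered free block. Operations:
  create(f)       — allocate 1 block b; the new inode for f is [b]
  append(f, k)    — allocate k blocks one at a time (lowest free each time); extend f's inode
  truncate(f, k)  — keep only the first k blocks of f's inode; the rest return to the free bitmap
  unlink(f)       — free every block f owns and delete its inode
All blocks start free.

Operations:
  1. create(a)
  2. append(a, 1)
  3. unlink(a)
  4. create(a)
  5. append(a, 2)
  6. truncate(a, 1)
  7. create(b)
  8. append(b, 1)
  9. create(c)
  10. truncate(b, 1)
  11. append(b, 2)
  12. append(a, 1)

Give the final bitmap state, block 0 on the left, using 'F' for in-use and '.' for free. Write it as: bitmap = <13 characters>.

bitmap = FFFFFF.......

create(a): bitmap=F............ | a=[0]
append(a, 1): bitmap=FF........... | a=[0, 1]
unlink(a): bitmap=............. | 
create(a): bitmap=F............ | a=[0]
append(a, 2): bitmap=FFF.......... | a=[0, 1, 2]
truncate(a, 1): bitmap=F............ | a=[0]
create(b): bitmap=FF........... | a=[0] b=[1]
append(b, 1): bitmap=FFF.......... | a=[0] b=[1, 2]
create(c): bitmap=FFFF......... | a=[0] b=[1, 2] c=[3]
truncate(b, 1): bitmap=FF.F......... | a=[0] b=[1] c=[3]
append(b, 2): bitmap=FFFFF........ | a=[0] b=[1, 2, 4] c=[3]
append(a, 1): bitmap=FFFFFF....... | a=[0, 5] b=[1, 2, 4] c=[3]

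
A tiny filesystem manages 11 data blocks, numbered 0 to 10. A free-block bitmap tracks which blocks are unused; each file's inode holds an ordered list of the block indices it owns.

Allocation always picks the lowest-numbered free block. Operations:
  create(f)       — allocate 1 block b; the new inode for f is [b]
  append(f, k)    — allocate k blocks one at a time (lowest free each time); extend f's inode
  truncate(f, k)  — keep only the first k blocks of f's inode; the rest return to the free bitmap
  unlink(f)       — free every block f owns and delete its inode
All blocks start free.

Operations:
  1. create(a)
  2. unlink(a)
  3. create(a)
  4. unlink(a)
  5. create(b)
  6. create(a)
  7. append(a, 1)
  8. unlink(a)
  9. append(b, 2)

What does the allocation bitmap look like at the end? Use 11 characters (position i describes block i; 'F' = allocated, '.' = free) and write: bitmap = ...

bitmap = FFF........

after create(a) → a:[0]  free=[F..........]
after unlink(a) →   free=[...........]
after create(a) → a:[0]  free=[F..........]
after unlink(a) →   free=[...........]
after create(b) → b:[0]  free=[F..........]
after create(a) → a:[1], b:[0]  free=[FF.........]
after append(a, 1) → a:[1, 2], b:[0]  free=[FFF........]
after unlink(a) → b:[0]  free=[F..........]
after append(b, 2) → b:[0, 1, 2]  free=[FFF........]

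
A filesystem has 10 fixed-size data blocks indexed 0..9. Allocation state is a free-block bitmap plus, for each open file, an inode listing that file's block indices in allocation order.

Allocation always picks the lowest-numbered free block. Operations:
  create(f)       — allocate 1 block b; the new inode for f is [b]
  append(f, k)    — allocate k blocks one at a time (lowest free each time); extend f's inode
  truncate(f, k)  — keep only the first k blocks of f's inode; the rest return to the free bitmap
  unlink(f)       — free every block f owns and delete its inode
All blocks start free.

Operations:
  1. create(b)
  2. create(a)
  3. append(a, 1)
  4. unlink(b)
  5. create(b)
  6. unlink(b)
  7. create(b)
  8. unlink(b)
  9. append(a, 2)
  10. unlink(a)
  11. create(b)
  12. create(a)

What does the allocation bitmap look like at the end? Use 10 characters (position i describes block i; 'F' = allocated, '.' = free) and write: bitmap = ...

[1] create(b) — b=0 (map F.........)
[2] create(a) — a=1 b=0 (map FF........)
[3] append(a, 1) — a=1,2 b=0 (map FFF.......)
[4] unlink(b) — a=1,2 (map .FF.......)
[5] create(b) — a=1,2 b=0 (map FFF.......)
[6] unlink(b) — a=1,2 (map .FF.......)
[7] create(b) — a=1,2 b=0 (map FFF.......)
[8] unlink(b) — a=1,2 (map .FF.......)
[9] append(a, 2) — a=1,2,0,3 (map FFFF......)
[10] unlink(a) —  (map ..........)
[11] create(b) — b=0 (map F.........)
[12] create(a) — a=1 b=0 (map FF........)

bitmap = FF........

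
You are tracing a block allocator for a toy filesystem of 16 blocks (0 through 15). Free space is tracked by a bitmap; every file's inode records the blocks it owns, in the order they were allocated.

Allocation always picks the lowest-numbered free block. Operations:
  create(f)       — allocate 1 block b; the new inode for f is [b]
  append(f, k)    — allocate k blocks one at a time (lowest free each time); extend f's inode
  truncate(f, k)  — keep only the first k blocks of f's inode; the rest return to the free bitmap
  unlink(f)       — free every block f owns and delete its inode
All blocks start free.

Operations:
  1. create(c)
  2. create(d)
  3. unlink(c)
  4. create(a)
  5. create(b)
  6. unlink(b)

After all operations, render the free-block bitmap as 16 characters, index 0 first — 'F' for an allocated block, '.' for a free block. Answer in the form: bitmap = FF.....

bitmap = FF..............

  1. create(c)  ⇒  F...............  {c→[0]}
  2. create(d)  ⇒  FF..............  {c→[0]; d→[1]}
  3. unlink(c)  ⇒  .F..............  {d→[1]}
  4. create(a)  ⇒  FF..............  {a→[0]; d→[1]}
  5. create(b)  ⇒  FFF.............  {a→[0]; b→[2]; d→[1]}
  6. unlink(b)  ⇒  FF..............  {a→[0]; d→[1]}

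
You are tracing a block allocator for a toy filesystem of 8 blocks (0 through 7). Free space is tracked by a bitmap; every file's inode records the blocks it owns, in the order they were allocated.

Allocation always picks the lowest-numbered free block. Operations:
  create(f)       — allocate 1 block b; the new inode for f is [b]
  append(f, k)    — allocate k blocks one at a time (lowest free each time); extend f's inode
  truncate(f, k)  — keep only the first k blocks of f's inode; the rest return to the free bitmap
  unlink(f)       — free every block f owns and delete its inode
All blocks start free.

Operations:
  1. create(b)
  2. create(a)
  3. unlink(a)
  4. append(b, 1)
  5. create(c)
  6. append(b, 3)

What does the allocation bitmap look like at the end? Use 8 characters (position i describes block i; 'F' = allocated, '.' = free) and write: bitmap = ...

  1. create(b)  ⇒  F.......  {b→[0]}
  2. create(a)  ⇒  FF......  {a→[1]; b→[0]}
  3. unlink(a)  ⇒  F.......  {b→[0]}
  4. append(b, 1)  ⇒  FF......  {b→[0, 1]}
  5. create(c)  ⇒  FFF.....  {b→[0, 1]; c→[2]}
  6. append(b, 3)  ⇒  FFFFFF..  {b→[0, 1, 3, 4, 5]; c→[2]}

bitmap = FFFFFF..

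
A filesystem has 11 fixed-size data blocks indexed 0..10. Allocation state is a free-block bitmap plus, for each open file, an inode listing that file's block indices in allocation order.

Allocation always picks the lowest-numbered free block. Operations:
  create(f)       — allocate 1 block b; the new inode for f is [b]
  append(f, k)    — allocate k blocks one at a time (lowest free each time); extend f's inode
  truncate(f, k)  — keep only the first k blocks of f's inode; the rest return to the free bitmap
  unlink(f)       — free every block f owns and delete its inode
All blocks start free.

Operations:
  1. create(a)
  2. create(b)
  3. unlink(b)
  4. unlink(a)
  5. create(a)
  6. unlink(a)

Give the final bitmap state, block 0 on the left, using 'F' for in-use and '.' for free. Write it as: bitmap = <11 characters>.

bitmap = ...........

after create(a) → a:[0]  free=[F..........]
after create(b) → a:[0], b:[1]  free=[FF.........]
after unlink(b) → a:[0]  free=[F..........]
after unlink(a) →   free=[...........]
after create(a) → a:[0]  free=[F..........]
after unlink(a) →   free=[...........]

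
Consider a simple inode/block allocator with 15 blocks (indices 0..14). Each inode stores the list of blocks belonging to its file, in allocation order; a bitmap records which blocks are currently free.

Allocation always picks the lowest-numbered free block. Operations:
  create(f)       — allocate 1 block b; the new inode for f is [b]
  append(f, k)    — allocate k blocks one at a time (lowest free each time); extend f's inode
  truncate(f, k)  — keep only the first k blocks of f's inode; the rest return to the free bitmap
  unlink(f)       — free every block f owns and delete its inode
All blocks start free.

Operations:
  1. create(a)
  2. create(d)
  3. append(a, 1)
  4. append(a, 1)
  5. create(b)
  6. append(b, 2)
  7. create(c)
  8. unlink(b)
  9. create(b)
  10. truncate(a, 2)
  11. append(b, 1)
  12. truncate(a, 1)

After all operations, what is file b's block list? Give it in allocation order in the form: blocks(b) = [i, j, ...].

blocks(b) = [4, 3]

[1] create(a) — a=0 (map F..............)
[2] create(d) — a=0 d=1 (map FF.............)
[3] append(a, 1) — a=0,2 d=1 (map FFF............)
[4] append(a, 1) — a=0,2,3 d=1 (map FFFF...........)
[5] create(b) — a=0,2,3 b=4 d=1 (map FFFFF..........)
[6] append(b, 2) — a=0,2,3 b=4,5,6 d=1 (map FFFFFFF........)
[7] create(c) — a=0,2,3 b=4,5,6 c=7 d=1 (map FFFFFFFF.......)
[8] unlink(b) — a=0,2,3 c=7 d=1 (map FFFF...F.......)
[9] create(b) — a=0,2,3 b=4 c=7 d=1 (map FFFFF..F.......)
[10] truncate(a, 2) — a=0,2 b=4 c=7 d=1 (map FFF.F..F.......)
[11] append(b, 1) — a=0,2 b=4,3 c=7 d=1 (map FFFFF..F.......)
[12] truncate(a, 1) — a=0 b=4,3 c=7 d=1 (map FF.FF..F.......)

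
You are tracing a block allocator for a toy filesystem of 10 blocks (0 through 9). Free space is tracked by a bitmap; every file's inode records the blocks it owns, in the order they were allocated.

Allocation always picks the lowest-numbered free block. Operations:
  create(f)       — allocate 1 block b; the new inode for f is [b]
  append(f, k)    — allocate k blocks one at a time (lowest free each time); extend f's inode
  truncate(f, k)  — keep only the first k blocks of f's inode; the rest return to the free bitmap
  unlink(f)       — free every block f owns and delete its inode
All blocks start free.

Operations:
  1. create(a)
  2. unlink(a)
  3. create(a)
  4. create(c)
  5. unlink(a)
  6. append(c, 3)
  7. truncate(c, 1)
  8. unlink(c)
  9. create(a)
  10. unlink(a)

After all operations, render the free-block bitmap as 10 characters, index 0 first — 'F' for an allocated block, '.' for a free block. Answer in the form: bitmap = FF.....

bitmap = ..........

create(a): bitmap=F......... | a=[0]
unlink(a): bitmap=.......... | 
create(a): bitmap=F......... | a=[0]
create(c): bitmap=FF........ | a=[0] c=[1]
unlink(a): bitmap=.F........ | c=[1]
append(c, 3): bitmap=FFFF...... | c=[1, 0, 2, 3]
truncate(c, 1): bitmap=.F........ | c=[1]
unlink(c): bitmap=.......... | 
create(a): bitmap=F......... | a=[0]
unlink(a): bitmap=.......... | 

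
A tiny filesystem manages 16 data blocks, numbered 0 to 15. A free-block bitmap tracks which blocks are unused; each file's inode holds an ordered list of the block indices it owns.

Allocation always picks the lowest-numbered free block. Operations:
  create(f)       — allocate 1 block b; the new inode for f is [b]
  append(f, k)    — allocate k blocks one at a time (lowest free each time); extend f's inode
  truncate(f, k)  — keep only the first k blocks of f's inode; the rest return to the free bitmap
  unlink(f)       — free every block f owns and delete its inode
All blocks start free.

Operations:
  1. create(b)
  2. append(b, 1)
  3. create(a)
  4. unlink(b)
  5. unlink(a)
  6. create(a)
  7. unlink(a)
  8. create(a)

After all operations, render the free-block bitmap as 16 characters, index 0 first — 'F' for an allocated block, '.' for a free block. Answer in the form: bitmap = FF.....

after create(b) → b:[0]  free=[F...............]
after append(b, 1) → b:[0, 1]  free=[FF..............]
after create(a) → a:[2], b:[0, 1]  free=[FFF.............]
after unlink(b) → a:[2]  free=[..F.............]
after unlink(a) →   free=[................]
after create(a) → a:[0]  free=[F...............]
after unlink(a) →   free=[................]
after create(a) → a:[0]  free=[F...............]

bitmap = F...............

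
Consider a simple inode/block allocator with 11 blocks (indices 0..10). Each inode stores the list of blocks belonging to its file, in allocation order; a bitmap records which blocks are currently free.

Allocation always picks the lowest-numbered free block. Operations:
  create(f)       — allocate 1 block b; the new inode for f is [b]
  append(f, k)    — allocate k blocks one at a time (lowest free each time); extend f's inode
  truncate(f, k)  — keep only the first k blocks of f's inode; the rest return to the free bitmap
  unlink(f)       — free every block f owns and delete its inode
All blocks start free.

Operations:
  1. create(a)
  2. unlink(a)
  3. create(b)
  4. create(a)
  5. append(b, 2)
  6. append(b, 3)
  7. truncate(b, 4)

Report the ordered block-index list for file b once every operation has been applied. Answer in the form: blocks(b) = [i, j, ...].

blocks(b) = [0, 2, 3, 4]

  1. create(a)  ⇒  F..........  {a→[0]}
  2. unlink(a)  ⇒  ...........  {}
  3. create(b)  ⇒  F..........  {b→[0]}
  4. create(a)  ⇒  FF.........  {a→[1]; b→[0]}
  5. append(b, 2)  ⇒  FFFF.......  {a→[1]; b→[0, 2, 3]}
  6. append(b, 3)  ⇒  FFFFFFF....  {a→[1]; b→[0, 2, 3, 4, 5, 6]}
  7. truncate(b, 4)  ⇒  FFFFF......  {a→[1]; b→[0, 2, 3, 4]}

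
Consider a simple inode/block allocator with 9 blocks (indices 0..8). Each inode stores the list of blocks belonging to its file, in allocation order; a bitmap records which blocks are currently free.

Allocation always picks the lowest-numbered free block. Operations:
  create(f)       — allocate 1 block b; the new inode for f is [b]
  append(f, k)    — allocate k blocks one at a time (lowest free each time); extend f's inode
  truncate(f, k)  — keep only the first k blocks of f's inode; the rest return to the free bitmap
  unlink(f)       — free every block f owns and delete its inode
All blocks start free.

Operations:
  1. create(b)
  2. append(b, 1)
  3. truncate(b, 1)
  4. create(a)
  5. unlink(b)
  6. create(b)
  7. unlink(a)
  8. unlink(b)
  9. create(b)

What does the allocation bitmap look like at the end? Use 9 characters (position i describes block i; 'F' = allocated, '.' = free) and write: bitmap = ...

[1] create(b) — b=0 (map F........)
[2] append(b, 1) — b=0,1 (map FF.......)
[3] truncate(b, 1) — b=0 (map F........)
[4] create(a) — a=1 b=0 (map FF.......)
[5] unlink(b) — a=1 (map .F.......)
[6] create(b) — a=1 b=0 (map FF.......)
[7] unlink(a) — b=0 (map F........)
[8] unlink(b) —  (map .........)
[9] create(b) — b=0 (map F........)

bitmap = F........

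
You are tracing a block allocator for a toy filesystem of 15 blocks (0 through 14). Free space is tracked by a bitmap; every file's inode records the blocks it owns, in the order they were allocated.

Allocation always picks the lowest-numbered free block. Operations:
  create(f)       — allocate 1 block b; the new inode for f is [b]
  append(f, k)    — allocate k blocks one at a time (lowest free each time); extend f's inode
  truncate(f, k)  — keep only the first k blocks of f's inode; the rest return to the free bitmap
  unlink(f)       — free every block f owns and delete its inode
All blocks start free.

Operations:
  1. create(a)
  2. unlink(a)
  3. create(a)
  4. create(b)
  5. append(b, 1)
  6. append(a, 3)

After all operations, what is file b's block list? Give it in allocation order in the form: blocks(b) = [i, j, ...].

after create(a) → a:[0]  free=[F..............]
after unlink(a) →   free=[...............]
after create(a) → a:[0]  free=[F..............]
after create(b) → a:[0], b:[1]  free=[FF.............]
after append(b, 1) → a:[0], b:[1, 2]  free=[FFF............]
after append(a, 3) → a:[0, 3, 4, 5], b:[1, 2]  free=[FFFFFF.........]

blocks(b) = [1, 2]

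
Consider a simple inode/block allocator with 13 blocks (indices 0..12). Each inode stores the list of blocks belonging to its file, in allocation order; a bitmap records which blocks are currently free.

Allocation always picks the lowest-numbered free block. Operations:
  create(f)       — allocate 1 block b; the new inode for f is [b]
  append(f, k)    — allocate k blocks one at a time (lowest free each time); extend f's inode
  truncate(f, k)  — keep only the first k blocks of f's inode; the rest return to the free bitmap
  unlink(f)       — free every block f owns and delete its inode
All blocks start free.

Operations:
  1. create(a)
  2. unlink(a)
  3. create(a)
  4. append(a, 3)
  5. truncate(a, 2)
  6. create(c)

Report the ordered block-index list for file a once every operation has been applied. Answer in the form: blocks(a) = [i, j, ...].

create(a): bitmap=F............ | a=[0]
unlink(a): bitmap=............. | 
create(a): bitmap=F............ | a=[0]
append(a, 3): bitmap=FFFF......... | a=[0, 1, 2, 3]
truncate(a, 2): bitmap=FF........... | a=[0, 1]
create(c): bitmap=FFF.......... | a=[0, 1] c=[2]

blocks(a) = [0, 1]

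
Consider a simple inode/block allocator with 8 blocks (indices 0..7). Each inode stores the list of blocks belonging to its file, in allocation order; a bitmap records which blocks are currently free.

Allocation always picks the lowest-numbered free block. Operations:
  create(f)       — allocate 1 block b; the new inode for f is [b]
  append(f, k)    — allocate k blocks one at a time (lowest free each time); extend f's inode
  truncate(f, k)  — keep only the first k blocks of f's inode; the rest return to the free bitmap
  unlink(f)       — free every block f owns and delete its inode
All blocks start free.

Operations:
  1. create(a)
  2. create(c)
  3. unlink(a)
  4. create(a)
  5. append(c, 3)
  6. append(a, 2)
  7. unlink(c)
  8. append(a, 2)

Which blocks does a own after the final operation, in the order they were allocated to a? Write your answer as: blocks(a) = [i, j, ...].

  1. create(a)  ⇒  F.......  {a→[0]}
  2. create(c)  ⇒  FF......  {a→[0]; c→[1]}
  3. unlink(a)  ⇒  .F......  {c→[1]}
  4. create(a)  ⇒  FF......  {a→[0]; c→[1]}
  5. append(c, 3)  ⇒  FFFFF...  {a→[0]; c→[1, 2, 3, 4]}
  6. append(a, 2)  ⇒  FFFFFFF.  {a→[0, 5, 6]; c→[1, 2, 3, 4]}
  7. unlink(c)  ⇒  F....FF.  {a→[0, 5, 6]}
  8. append(a, 2)  ⇒  FFF..FF.  {a→[0, 5, 6, 1, 2]}

blocks(a) = [0, 5, 6, 1, 2]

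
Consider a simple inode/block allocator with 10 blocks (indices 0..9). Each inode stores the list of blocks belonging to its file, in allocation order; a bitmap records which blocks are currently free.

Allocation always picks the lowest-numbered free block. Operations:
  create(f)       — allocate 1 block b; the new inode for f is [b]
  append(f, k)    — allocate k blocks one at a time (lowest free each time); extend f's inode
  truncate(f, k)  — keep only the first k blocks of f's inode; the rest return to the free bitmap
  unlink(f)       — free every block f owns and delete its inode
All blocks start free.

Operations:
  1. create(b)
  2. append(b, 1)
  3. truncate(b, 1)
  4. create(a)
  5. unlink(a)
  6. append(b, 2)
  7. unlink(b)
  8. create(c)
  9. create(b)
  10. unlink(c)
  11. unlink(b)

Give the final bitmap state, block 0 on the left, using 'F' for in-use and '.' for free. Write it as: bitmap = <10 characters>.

bitmap = ..........

create(b): bitmap=F......... | b=[0]
append(b, 1): bitmap=FF........ | b=[0, 1]
truncate(b, 1): bitmap=F......... | b=[0]
create(a): bitmap=FF........ | a=[1] b=[0]
unlink(a): bitmap=F......... | b=[0]
append(b, 2): bitmap=FFF....... | b=[0, 1, 2]
unlink(b): bitmap=.......... | 
create(c): bitmap=F......... | c=[0]
create(b): bitmap=FF........ | b=[1] c=[0]
unlink(c): bitmap=.F........ | b=[1]
unlink(b): bitmap=.......... | 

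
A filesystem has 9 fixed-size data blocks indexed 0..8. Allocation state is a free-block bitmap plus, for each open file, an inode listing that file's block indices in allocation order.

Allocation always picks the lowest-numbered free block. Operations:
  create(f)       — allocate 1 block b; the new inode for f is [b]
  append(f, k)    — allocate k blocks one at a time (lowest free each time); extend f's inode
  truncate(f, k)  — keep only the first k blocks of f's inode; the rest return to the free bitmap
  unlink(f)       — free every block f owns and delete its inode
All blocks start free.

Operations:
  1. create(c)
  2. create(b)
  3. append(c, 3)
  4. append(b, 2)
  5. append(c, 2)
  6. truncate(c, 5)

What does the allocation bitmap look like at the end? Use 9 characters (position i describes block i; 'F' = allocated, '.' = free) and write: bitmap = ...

create(c): bitmap=F........ | c=[0]
create(b): bitmap=FF....... | b=[1] c=[0]
append(c, 3): bitmap=FFFFF.... | b=[1] c=[0, 2, 3, 4]
append(b, 2): bitmap=FFFFFFF.. | b=[1, 5, 6] c=[0, 2, 3, 4]
append(c, 2): bitmap=FFFFFFFFF | b=[1, 5, 6] c=[0, 2, 3, 4, 7, 8]
truncate(c, 5): bitmap=FFFFFFFF. | b=[1, 5, 6] c=[0, 2, 3, 4, 7]

bitmap = FFFFFFFF.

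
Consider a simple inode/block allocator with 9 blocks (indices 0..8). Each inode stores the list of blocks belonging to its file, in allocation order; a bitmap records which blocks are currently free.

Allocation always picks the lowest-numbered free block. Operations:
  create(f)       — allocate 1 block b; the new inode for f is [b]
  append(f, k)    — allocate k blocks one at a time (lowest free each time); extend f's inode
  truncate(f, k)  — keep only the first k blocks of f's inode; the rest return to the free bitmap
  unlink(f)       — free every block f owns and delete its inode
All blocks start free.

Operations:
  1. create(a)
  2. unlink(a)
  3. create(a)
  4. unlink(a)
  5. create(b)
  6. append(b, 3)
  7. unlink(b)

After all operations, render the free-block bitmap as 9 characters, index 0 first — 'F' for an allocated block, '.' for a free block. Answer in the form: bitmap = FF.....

  1. create(a)  ⇒  F........  {a→[0]}
  2. unlink(a)  ⇒  .........  {}
  3. create(a)  ⇒  F........  {a→[0]}
  4. unlink(a)  ⇒  .........  {}
  5. create(b)  ⇒  F........  {b→[0]}
  6. append(b, 3)  ⇒  FFFF.....  {b→[0, 1, 2, 3]}
  7. unlink(b)  ⇒  .........  {}

bitmap = .........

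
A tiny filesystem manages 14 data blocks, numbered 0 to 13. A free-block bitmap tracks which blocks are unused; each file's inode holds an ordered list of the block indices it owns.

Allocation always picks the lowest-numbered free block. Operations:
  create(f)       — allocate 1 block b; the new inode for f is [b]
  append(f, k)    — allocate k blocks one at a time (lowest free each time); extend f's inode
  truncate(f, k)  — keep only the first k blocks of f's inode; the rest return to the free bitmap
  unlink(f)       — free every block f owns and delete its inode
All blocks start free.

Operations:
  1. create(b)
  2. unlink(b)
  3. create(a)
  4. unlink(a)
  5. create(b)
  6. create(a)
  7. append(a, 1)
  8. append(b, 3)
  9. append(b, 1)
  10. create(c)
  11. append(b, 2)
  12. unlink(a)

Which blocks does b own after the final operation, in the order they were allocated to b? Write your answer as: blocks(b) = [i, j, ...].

blocks(b) = [0, 3, 4, 5, 6, 8, 9]

[1] create(b) — b=0 (map F.............)
[2] unlink(b) —  (map ..............)
[3] create(a) — a=0 (map F.............)
[4] unlink(a) —  (map ..............)
[5] create(b) — b=0 (map F.............)
[6] create(a) — a=1 b=0 (map FF............)
[7] append(a, 1) — a=1,2 b=0 (map FFF...........)
[8] append(b, 3) — a=1,2 b=0,3,4,5 (map FFFFFF........)
[9] append(b, 1) — a=1,2 b=0,3,4,5,6 (map FFFFFFF.......)
[10] create(c) — a=1,2 b=0,3,4,5,6 c=7 (map FFFFFFFF......)
[11] append(b, 2) — a=1,2 b=0,3,4,5,6,8,9 c=7 (map FFFFFFFFFF....)
[12] unlink(a) — b=0,3,4,5,6,8,9 c=7 (map F..FFFFFFF....)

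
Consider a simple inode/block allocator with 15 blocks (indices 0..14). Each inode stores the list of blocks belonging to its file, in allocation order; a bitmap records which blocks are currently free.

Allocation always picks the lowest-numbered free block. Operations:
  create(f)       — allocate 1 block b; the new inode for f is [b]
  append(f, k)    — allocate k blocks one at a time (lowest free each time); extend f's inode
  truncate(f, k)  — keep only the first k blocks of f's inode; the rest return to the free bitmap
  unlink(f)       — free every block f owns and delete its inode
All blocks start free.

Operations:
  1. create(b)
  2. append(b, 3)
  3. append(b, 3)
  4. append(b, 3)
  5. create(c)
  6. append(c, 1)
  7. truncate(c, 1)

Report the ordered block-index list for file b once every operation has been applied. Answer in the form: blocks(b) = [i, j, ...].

create(b): bitmap=F.............. | b=[0]
append(b, 3): bitmap=FFFF........... | b=[0, 1, 2, 3]
append(b, 3): bitmap=FFFFFFF........ | b=[0, 1, 2, 3, 4, 5, 6]
append(b, 3): bitmap=FFFFFFFFFF..... | b=[0, 1, 2, 3, 4, 5, 6, 7, 8, 9]
create(c): bitmap=FFFFFFFFFFF.... | b=[0, 1, 2, 3, 4, 5, 6, 7, 8, 9] c=[10]
append(c, 1): bitmap=FFFFFFFFFFFF... | b=[0, 1, 2, 3, 4, 5, 6, 7, 8, 9] c=[10, 11]
truncate(c, 1): bitmap=FFFFFFFFFFF.... | b=[0, 1, 2, 3, 4, 5, 6, 7, 8, 9] c=[10]

blocks(b) = [0, 1, 2, 3, 4, 5, 6, 7, 8, 9]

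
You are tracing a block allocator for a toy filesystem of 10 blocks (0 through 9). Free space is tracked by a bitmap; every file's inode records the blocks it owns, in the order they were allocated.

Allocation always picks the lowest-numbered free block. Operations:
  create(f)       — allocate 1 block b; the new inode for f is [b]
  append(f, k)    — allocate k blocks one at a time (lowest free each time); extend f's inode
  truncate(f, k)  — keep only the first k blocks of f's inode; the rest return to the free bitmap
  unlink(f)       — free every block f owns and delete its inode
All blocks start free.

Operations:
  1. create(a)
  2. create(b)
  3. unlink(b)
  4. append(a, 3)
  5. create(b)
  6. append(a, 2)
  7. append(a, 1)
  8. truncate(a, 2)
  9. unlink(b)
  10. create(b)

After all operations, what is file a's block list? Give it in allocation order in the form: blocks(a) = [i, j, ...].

blocks(a) = [0, 1]

create(a): bitmap=F......... | a=[0]
create(b): bitmap=FF........ | a=[0] b=[1]
unlink(b): bitmap=F......... | a=[0]
append(a, 3): bitmap=FFFF...... | a=[0, 1, 2, 3]
create(b): bitmap=FFFFF..... | a=[0, 1, 2, 3] b=[4]
append(a, 2): bitmap=FFFFFFF... | a=[0, 1, 2, 3, 5, 6] b=[4]
append(a, 1): bitmap=FFFFFFFF.. | a=[0, 1, 2, 3, 5, 6, 7] b=[4]
truncate(a, 2): bitmap=FF..F..... | a=[0, 1] b=[4]
unlink(b): bitmap=FF........ | a=[0, 1]
create(b): bitmap=FFF....... | a=[0, 1] b=[2]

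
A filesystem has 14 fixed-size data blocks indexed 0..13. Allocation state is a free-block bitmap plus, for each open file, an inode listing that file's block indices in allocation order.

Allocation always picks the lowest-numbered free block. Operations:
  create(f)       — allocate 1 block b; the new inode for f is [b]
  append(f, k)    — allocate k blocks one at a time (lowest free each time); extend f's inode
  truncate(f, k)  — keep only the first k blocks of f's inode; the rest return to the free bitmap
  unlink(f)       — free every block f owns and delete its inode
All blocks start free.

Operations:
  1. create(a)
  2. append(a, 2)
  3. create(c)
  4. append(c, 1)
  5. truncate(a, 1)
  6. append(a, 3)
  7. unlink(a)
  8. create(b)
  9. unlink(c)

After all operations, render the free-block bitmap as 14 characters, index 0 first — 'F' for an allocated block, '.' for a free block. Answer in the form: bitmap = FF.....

bitmap = F.............

  1. create(a)  ⇒  F.............  {a→[0]}
  2. append(a, 2)  ⇒  FFF...........  {a→[0, 1, 2]}
  3. create(c)  ⇒  FFFF..........  {a→[0, 1, 2]; c→[3]}
  4. append(c, 1)  ⇒  FFFFF.........  {a→[0, 1, 2]; c→[3, 4]}
  5. truncate(a, 1)  ⇒  F..FF.........  {a→[0]; c→[3, 4]}
  6. append(a, 3)  ⇒  FFFFFF........  {a→[0, 1, 2, 5]; c→[3, 4]}
  7. unlink(a)  ⇒  ...FF.........  {c→[3, 4]}
  8. create(b)  ⇒  F..FF.........  {b→[0]; c→[3, 4]}
  9. unlink(c)  ⇒  F.............  {b→[0]}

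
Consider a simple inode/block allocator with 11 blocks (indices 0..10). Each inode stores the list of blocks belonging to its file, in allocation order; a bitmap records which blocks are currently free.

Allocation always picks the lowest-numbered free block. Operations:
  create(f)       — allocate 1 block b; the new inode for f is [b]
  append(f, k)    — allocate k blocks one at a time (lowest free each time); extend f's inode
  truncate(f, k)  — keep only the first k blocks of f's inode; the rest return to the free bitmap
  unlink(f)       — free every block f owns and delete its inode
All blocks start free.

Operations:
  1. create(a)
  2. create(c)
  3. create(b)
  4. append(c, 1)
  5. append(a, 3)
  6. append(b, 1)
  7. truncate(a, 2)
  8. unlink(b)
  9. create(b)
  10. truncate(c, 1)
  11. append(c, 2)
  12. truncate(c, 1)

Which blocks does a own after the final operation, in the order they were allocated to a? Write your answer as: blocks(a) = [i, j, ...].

blocks(a) = [0, 4]

create(a): bitmap=F.......... | a=[0]
create(c): bitmap=FF......... | a=[0] c=[1]
create(b): bitmap=FFF........ | a=[0] b=[2] c=[1]
append(c, 1): bitmap=FFFF....... | a=[0] b=[2] c=[1, 3]
append(a, 3): bitmap=FFFFFFF.... | a=[0, 4, 5, 6] b=[2] c=[1, 3]
append(b, 1): bitmap=FFFFFFFF... | a=[0, 4, 5, 6] b=[2, 7] c=[1, 3]
truncate(a, 2): bitmap=FFFFF..F... | a=[0, 4] b=[2, 7] c=[1, 3]
unlink(b): bitmap=FF.FF...... | a=[0, 4] c=[1, 3]
create(b): bitmap=FFFFF...... | a=[0, 4] b=[2] c=[1, 3]
truncate(c, 1): bitmap=FFF.F...... | a=[0, 4] b=[2] c=[1]
append(c, 2): bitmap=FFFFFF..... | a=[0, 4] b=[2] c=[1, 3, 5]
truncate(c, 1): bitmap=FFF.F...... | a=[0, 4] b=[2] c=[1]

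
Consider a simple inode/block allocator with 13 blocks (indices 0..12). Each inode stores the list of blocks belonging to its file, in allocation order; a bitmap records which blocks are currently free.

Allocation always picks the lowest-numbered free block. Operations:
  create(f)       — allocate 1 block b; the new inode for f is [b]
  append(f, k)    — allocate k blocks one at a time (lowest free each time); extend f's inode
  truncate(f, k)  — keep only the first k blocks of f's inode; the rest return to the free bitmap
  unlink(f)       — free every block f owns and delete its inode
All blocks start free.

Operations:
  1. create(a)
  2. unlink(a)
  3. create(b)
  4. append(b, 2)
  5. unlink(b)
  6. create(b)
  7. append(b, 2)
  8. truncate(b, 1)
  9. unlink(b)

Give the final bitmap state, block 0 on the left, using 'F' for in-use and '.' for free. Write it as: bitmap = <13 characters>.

[1] create(a) — a=0 (map F............)
[2] unlink(a) —  (map .............)
[3] create(b) — b=0 (map F............)
[4] append(b, 2) — b=0,1,2 (map FFF..........)
[5] unlink(b) —  (map .............)
[6] create(b) — b=0 (map F............)
[7] append(b, 2) — b=0,1,2 (map FFF..........)
[8] truncate(b, 1) — b=0 (map F............)
[9] unlink(b) —  (map .............)

bitmap = .............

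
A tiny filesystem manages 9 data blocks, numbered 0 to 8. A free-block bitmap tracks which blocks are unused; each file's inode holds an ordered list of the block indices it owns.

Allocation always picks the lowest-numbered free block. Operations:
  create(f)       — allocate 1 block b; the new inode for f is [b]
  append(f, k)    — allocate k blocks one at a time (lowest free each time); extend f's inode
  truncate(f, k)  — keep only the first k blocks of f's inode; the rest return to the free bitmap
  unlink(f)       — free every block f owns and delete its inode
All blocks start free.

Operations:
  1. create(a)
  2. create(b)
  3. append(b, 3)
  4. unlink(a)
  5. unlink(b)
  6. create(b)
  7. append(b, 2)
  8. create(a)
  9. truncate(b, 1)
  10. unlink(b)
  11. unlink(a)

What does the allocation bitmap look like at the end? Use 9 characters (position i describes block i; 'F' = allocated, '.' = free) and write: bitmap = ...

bitmap = .........

  1. create(a)  ⇒  F........  {a→[0]}
  2. create(b)  ⇒  FF.......  {a→[0]; b→[1]}
  3. append(b, 3)  ⇒  FFFFF....  {a→[0]; b→[1, 2, 3, 4]}
  4. unlink(a)  ⇒  .FFFF....  {b→[1, 2, 3, 4]}
  5. unlink(b)  ⇒  .........  {}
  6. create(b)  ⇒  F........  {b→[0]}
  7. append(b, 2)  ⇒  FFF......  {b→[0, 1, 2]}
  8. create(a)  ⇒  FFFF.....  {a→[3]; b→[0, 1, 2]}
  9. truncate(b, 1)  ⇒  F..F.....  {a→[3]; b→[0]}
  10. unlink(b)  ⇒  ...F.....  {a→[3]}
  11. unlink(a)  ⇒  .........  {}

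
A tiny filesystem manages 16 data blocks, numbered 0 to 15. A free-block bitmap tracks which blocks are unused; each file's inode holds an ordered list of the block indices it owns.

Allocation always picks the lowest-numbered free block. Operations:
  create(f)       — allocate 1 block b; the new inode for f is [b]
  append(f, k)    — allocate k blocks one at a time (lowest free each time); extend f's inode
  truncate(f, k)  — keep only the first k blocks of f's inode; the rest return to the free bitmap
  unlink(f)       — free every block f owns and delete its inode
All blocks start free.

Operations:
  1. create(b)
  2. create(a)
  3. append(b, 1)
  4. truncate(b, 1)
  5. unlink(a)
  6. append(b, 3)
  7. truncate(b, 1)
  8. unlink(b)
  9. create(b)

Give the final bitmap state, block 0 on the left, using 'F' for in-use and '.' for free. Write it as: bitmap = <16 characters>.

bitmap = F...............

create(b): bitmap=F............... | b=[0]
create(a): bitmap=FF.............. | a=[1] b=[0]
append(b, 1): bitmap=FFF............. | a=[1] b=[0, 2]
truncate(b, 1): bitmap=FF.............. | a=[1] b=[0]
unlink(a): bitmap=F............... | b=[0]
append(b, 3): bitmap=FFFF............ | b=[0, 1, 2, 3]
truncate(b, 1): bitmap=F............... | b=[0]
unlink(b): bitmap=................ | 
create(b): bitmap=F............... | b=[0]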